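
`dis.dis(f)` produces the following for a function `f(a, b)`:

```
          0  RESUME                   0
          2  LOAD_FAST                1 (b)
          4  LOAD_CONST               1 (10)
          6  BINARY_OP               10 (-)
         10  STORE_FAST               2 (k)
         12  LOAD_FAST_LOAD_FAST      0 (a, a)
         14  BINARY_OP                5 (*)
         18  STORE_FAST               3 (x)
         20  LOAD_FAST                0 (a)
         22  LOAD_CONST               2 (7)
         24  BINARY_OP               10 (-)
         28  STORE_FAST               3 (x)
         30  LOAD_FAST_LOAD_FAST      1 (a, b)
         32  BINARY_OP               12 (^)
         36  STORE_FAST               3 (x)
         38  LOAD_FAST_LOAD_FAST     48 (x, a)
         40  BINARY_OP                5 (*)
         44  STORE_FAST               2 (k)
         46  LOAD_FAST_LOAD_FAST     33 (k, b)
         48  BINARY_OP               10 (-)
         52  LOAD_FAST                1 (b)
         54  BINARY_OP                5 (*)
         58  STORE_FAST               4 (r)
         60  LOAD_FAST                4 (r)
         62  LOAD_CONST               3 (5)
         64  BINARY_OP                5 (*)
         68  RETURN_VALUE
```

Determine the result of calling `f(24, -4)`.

LOAD_FAST b → push -4. Stack: [-4]
LOAD_CONST → push 10. Stack: [-4, 10]
BINARY_OP - → -4 - 10 = -14. Stack: [-14]
STORE_FAST k → k=-14. Stack: []
LOAD_FAST_LOAD_FAST a,a → push 24,24. Stack: [24, 24]
BINARY_OP * → 24 * 24 = 576. Stack: [576]
STORE_FAST x → x=576. Stack: []
LOAD_FAST a → push 24. Stack: [24]
LOAD_CONST → push 7. Stack: [24, 7]
BINARY_OP - → 24 - 7 = 17. Stack: [17]
STORE_FAST x → x=17. Stack: []
LOAD_FAST_LOAD_FAST a,b → push 24,-4. Stack: [24, -4]
BINARY_OP ^ → 24 ^ -4 = -28. Stack: [-28]
STORE_FAST x → x=-28. Stack: []
LOAD_FAST_LOAD_FAST x,a → push -28,24. Stack: [-28, 24]
BINARY_OP * → -28 * 24 = -672. Stack: [-672]
STORE_FAST k → k=-672. Stack: []
LOAD_FAST_LOAD_FAST k,b → push -672,-4. Stack: [-672, -4]
BINARY_OP - → -672 - -4 = -668. Stack: [-668]
LOAD_FAST b → push -4. Stack: [-668, -4]
BINARY_OP * → -668 * -4 = 2672. Stack: [2672]
STORE_FAST r → r=2672. Stack: []
LOAD_FAST r → push 2672. Stack: [2672]
LOAD_CONST → push 5. Stack: [2672, 5]
BINARY_OP * → 2672 * 5 = 13360. Stack: [13360]
RETURN_VALUE → return 13360.

13360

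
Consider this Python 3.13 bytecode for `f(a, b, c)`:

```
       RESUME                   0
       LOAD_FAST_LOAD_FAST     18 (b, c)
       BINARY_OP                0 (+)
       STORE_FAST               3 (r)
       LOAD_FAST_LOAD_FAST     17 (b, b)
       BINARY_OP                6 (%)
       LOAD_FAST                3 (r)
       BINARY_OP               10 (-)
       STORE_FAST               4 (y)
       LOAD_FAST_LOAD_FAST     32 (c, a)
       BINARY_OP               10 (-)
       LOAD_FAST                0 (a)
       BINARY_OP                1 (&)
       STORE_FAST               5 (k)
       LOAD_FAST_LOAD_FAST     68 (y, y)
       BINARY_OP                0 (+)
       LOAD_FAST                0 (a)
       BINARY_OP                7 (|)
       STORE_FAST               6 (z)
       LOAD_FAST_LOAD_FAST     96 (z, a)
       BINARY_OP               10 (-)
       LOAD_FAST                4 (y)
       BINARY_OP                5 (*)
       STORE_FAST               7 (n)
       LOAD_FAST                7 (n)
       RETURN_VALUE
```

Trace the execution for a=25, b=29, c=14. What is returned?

4042

LOAD_FAST_LOAD_FAST b,c → push 29,14. Stack: [29, 14]
BINARY_OP + → 29 + 14 = 43. Stack: [43]
STORE_FAST r → r=43. Stack: []
LOAD_FAST_LOAD_FAST b,b → push 29,29. Stack: [29, 29]
BINARY_OP % → 29 % 29 = 0. Stack: [0]
LOAD_FAST r → push 43. Stack: [0, 43]
BINARY_OP - → 0 - 43 = -43. Stack: [-43]
STORE_FAST y → y=-43. Stack: []
LOAD_FAST_LOAD_FAST c,a → push 14,25. Stack: [14, 25]
BINARY_OP - → 14 - 25 = -11. Stack: [-11]
LOAD_FAST a → push 25. Stack: [-11, 25]
BINARY_OP & → -11 & 25 = 17. Stack: [17]
STORE_FAST k → k=17. Stack: []
LOAD_FAST_LOAD_FAST y,y → push -43,-43. Stack: [-43, -43]
BINARY_OP + → -43 + -43 = -86. Stack: [-86]
LOAD_FAST a → push 25. Stack: [-86, 25]
BINARY_OP | → -86 | 25 = -69. Stack: [-69]
STORE_FAST z → z=-69. Stack: []
LOAD_FAST_LOAD_FAST z,a → push -69,25. Stack: [-69, 25]
BINARY_OP - → -69 - 25 = -94. Stack: [-94]
LOAD_FAST y → push -43. Stack: [-94, -43]
BINARY_OP * → -94 * -43 = 4042. Stack: [4042]
STORE_FAST n → n=4042. Stack: []
LOAD_FAST n → push 4042. Stack: [4042]
RETURN_VALUE → return 4042.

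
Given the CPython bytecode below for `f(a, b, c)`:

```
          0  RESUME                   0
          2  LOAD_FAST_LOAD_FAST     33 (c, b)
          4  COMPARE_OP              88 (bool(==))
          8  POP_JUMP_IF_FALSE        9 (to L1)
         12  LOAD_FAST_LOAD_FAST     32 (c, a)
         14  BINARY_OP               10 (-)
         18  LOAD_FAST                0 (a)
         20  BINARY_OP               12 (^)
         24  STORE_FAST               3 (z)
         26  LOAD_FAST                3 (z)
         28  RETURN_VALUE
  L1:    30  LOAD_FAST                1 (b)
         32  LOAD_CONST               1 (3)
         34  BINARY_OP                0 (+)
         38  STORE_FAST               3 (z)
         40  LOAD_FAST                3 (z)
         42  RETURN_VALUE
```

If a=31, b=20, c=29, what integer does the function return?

LOAD_FAST_LOAD_FAST c,b → push 29,20. Stack: [29, 20]
COMPARE_OP bool(==) → 29 vs 20 = False. Stack: [False]
POP_JUMP_IF_FALSE → pop False; jump. Stack: []
LOAD_FAST b → push 20. Stack: [20]
LOAD_CONST → push 3. Stack: [20, 3]
BINARY_OP + → 20 + 3 = 23. Stack: [23]
STORE_FAST z → z=23. Stack: []
LOAD_FAST z → push 23. Stack: [23]
RETURN_VALUE → return 23.

23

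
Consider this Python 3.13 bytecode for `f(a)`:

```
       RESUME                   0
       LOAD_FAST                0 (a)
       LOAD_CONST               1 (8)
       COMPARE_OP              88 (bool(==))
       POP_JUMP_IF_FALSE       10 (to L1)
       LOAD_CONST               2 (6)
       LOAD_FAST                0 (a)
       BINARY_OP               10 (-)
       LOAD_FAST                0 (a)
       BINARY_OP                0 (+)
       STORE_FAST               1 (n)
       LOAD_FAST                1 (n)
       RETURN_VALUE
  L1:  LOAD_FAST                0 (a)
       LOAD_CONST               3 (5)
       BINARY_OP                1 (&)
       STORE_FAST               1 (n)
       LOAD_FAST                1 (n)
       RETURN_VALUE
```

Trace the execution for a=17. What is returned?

1

LOAD_FAST a → push 17. Stack: [17]
LOAD_CONST → push 8. Stack: [17, 8]
COMPARE_OP bool(==) → 17 vs 8 = False. Stack: [False]
POP_JUMP_IF_FALSE → pop False; jump. Stack: []
LOAD_FAST a → push 17. Stack: [17]
LOAD_CONST → push 5. Stack: [17, 5]
BINARY_OP & → 17 & 5 = 1. Stack: [1]
STORE_FAST n → n=1. Stack: []
LOAD_FAST n → push 1. Stack: [1]
RETURN_VALUE → return 1.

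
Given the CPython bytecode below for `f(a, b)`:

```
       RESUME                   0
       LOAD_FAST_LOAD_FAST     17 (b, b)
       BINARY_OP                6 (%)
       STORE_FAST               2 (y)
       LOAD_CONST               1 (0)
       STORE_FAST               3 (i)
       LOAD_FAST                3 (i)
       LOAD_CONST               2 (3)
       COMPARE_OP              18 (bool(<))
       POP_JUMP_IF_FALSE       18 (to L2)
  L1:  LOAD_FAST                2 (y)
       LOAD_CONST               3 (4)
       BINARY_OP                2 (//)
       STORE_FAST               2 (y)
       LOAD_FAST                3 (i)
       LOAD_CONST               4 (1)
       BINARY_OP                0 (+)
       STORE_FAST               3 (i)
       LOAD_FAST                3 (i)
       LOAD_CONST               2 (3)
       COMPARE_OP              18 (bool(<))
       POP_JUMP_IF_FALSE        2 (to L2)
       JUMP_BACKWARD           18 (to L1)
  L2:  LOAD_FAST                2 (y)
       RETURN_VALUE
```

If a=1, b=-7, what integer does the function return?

LOAD_FAST_LOAD_FAST b,b → push -7,-7. Stack: [-7, -7]
BINARY_OP % → -7 % -7 = 0. Stack: [0]
STORE_FAST y → y=0. Stack: []
LOAD_CONST → push 0. Stack: [0]
STORE_FAST i → i=0. Stack: []
LOAD_FAST i → push 0. Stack: [0]
LOAD_CONST → push 3. Stack: [0, 3]
COMPARE_OP bool(<) → 0 vs 3 = True. Stack: [True]
POP_JUMP_IF_FALSE → pop True; no jump. Stack: []
LOAD_FAST y → push 0. Stack: [0]
LOAD_CONST → push 4. Stack: [0, 4]
BINARY_OP // → 0 // 4 = 0. Stack: [0]
STORE_FAST y → y=0. Stack: []
LOAD_FAST i → push 0. Stack: [0]
LOAD_CONST → push 1. Stack: [0, 1]
BINARY_OP + → 0 + 1 = 1. Stack: [1]
STORE_FAST i → i=1. Stack: []
LOAD_FAST i → push 1. Stack: [1]
LOAD_CONST → push 3. Stack: [1, 3]
COMPARE_OP bool(<) → 1 vs 3 = True. Stack: [True]
POP_JUMP_IF_FALSE → pop True; no jump. Stack: []
LOAD_FAST y → push 0. Stack: [0]
LOAD_CONST → push 4. Stack: [0, 4]
BINARY_OP // → 0 // 4 = 0. Stack: [0]
STORE_FAST y → y=0. Stack: []
LOAD_FAST i → push 1. Stack: [1]
LOAD_CONST → push 1. Stack: [1, 1]
BINARY_OP + → 1 + 1 = 2. Stack: [2]
STORE_FAST i → i=2. Stack: []
LOAD_FAST i → push 2. Stack: [2]
LOAD_CONST → push 3. Stack: [2, 3]
COMPARE_OP bool(<) → 2 vs 3 = True. Stack: [True]
POP_JUMP_IF_FALSE → pop True; no jump. Stack: []
LOAD_FAST y → push 0. Stack: [0]
LOAD_CONST → push 4. Stack: [0, 4]
BINARY_OP // → 0 // 4 = 0. Stack: [0]
STORE_FAST y → y=0. Stack: []
LOAD_FAST i → push 2. Stack: [2]
LOAD_CONST → push 1. Stack: [2, 1]
BINARY_OP + → 2 + 1 = 3. Stack: [3]
STORE_FAST i → i=3. Stack: []
LOAD_FAST i → push 3. Stack: [3]
LOAD_CONST → push 3. Stack: [3, 3]
COMPARE_OP bool(<) → 3 vs 3 = False. Stack: [False]
POP_JUMP_IF_FALSE → pop False; jump. Stack: []
LOAD_FAST y → push 0. Stack: [0]
RETURN_VALUE → return 0.

0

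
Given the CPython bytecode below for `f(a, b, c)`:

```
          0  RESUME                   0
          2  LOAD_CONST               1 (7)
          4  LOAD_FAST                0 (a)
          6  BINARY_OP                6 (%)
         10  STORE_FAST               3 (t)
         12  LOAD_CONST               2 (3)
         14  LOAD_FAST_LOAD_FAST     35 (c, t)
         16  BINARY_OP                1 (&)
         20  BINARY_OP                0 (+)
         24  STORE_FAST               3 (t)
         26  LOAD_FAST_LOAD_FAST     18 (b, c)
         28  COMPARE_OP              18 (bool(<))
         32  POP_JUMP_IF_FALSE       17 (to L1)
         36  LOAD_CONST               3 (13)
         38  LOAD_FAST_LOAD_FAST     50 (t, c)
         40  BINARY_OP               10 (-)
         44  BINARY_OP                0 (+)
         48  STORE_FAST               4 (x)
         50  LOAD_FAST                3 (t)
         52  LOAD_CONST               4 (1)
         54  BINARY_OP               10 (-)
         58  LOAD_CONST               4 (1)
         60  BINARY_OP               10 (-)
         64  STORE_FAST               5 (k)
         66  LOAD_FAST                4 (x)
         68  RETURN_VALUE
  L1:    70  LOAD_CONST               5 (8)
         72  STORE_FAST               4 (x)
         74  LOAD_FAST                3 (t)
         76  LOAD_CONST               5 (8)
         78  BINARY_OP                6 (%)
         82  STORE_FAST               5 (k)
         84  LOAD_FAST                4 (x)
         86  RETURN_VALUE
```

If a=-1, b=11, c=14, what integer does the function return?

LOAD_CONST → push 7. Stack: [7]
LOAD_FAST a → push -1. Stack: [7, -1]
BINARY_OP % → 7 % -1 = 0. Stack: [0]
STORE_FAST t → t=0. Stack: []
LOAD_CONST → push 3. Stack: [3]
LOAD_FAST_LOAD_FAST c,t → push 14,0. Stack: [3, 14, 0]
BINARY_OP & → 14 & 0 = 0. Stack: [3, 0]
BINARY_OP + → 3 + 0 = 3. Stack: [3]
STORE_FAST t → t=3. Stack: []
LOAD_FAST_LOAD_FAST b,c → push 11,14. Stack: [11, 14]
COMPARE_OP bool(<) → 11 vs 14 = True. Stack: [True]
POP_JUMP_IF_FALSE → pop True; no jump. Stack: []
LOAD_CONST → push 13. Stack: [13]
LOAD_FAST_LOAD_FAST t,c → push 3,14. Stack: [13, 3, 14]
BINARY_OP - → 3 - 14 = -11. Stack: [13, -11]
BINARY_OP + → 13 + -11 = 2. Stack: [2]
STORE_FAST x → x=2. Stack: []
LOAD_FAST t → push 3. Stack: [3]
LOAD_CONST → push 1. Stack: [3, 1]
BINARY_OP - → 3 - 1 = 2. Stack: [2]
LOAD_CONST → push 1. Stack: [2, 1]
BINARY_OP - → 2 - 1 = 1. Stack: [1]
STORE_FAST k → k=1. Stack: []
LOAD_FAST x → push 2. Stack: [2]
RETURN_VALUE → return 2.

2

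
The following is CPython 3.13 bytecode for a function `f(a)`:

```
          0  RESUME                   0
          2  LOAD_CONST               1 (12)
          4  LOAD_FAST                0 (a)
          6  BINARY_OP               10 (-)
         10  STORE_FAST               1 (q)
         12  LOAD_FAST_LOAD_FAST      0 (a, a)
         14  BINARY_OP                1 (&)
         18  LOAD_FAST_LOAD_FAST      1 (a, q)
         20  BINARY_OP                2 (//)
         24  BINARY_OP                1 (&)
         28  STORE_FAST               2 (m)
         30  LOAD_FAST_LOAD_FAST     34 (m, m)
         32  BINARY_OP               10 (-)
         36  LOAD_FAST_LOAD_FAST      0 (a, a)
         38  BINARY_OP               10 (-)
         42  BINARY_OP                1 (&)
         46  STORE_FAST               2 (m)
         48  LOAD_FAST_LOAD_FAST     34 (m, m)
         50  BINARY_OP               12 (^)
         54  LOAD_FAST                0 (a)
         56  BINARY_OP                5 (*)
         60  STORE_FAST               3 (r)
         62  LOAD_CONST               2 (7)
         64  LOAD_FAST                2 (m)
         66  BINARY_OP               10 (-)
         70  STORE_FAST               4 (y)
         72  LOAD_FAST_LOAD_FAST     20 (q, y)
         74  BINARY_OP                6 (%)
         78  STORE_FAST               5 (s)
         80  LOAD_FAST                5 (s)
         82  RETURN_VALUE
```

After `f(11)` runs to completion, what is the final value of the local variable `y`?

LOAD_CONST → push 12. Stack: [12]
LOAD_FAST a → push 11. Stack: [12, 11]
BINARY_OP - → 12 - 11 = 1. Stack: [1]
STORE_FAST q → q=1. Stack: []
LOAD_FAST_LOAD_FAST a,a → push 11,11. Stack: [11, 11]
BINARY_OP & → 11 & 11 = 11. Stack: [11]
LOAD_FAST_LOAD_FAST a,q → push 11,1. Stack: [11, 11, 1]
BINARY_OP // → 11 // 1 = 11. Stack: [11, 11]
BINARY_OP & → 11 & 11 = 11. Stack: [11]
STORE_FAST m → m=11. Stack: []
LOAD_FAST_LOAD_FAST m,m → push 11,11. Stack: [11, 11]
BINARY_OP - → 11 - 11 = 0. Stack: [0]
LOAD_FAST_LOAD_FAST a,a → push 11,11. Stack: [0, 11, 11]
BINARY_OP - → 11 - 11 = 0. Stack: [0, 0]
BINARY_OP & → 0 & 0 = 0. Stack: [0]
STORE_FAST m → m=0. Stack: []
LOAD_FAST_LOAD_FAST m,m → push 0,0. Stack: [0, 0]
BINARY_OP ^ → 0 ^ 0 = 0. Stack: [0]
LOAD_FAST a → push 11. Stack: [0, 11]
BINARY_OP * → 0 * 11 = 0. Stack: [0]
STORE_FAST r → r=0. Stack: []
LOAD_CONST → push 7. Stack: [7]
LOAD_FAST m → push 0. Stack: [7, 0]
BINARY_OP - → 7 - 0 = 7. Stack: [7]
STORE_FAST y → y=7. Stack: []
LOAD_FAST_LOAD_FAST q,y → push 1,7. Stack: [1, 7]
BINARY_OP % → 1 % 7 = 1. Stack: [1]
STORE_FAST s → s=1. Stack: []
LOAD_FAST s → push 1. Stack: [1]
RETURN_VALUE → return 1.

7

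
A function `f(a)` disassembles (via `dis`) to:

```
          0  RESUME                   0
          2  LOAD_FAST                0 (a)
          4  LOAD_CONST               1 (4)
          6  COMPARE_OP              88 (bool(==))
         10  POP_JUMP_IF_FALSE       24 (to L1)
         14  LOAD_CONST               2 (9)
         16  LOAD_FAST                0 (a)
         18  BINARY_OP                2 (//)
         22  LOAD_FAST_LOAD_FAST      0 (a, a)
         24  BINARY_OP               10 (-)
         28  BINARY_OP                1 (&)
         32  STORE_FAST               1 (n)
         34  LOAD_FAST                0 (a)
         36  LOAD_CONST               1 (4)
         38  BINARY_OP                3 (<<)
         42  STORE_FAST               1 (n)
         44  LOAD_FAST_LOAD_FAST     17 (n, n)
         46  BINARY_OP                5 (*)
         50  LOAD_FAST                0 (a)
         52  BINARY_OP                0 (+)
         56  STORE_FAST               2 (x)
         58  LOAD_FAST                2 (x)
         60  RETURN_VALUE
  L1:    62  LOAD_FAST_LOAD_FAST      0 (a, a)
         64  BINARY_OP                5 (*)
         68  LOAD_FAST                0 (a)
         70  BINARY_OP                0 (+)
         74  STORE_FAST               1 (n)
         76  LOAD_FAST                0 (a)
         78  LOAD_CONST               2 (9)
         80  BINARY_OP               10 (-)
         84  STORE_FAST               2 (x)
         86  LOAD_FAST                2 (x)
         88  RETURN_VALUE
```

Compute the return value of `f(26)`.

17

LOAD_FAST a → push 26. Stack: [26]
LOAD_CONST → push 4. Stack: [26, 4]
COMPARE_OP bool(==) → 26 vs 4 = False. Stack: [False]
POP_JUMP_IF_FALSE → pop False; jump. Stack: []
LOAD_FAST_LOAD_FAST a,a → push 26,26. Stack: [26, 26]
BINARY_OP * → 26 * 26 = 676. Stack: [676]
LOAD_FAST a → push 26. Stack: [676, 26]
BINARY_OP + → 676 + 26 = 702. Stack: [702]
STORE_FAST n → n=702. Stack: []
LOAD_FAST a → push 26. Stack: [26]
LOAD_CONST → push 9. Stack: [26, 9]
BINARY_OP - → 26 - 9 = 17. Stack: [17]
STORE_FAST x → x=17. Stack: []
LOAD_FAST x → push 17. Stack: [17]
RETURN_VALUE → return 17.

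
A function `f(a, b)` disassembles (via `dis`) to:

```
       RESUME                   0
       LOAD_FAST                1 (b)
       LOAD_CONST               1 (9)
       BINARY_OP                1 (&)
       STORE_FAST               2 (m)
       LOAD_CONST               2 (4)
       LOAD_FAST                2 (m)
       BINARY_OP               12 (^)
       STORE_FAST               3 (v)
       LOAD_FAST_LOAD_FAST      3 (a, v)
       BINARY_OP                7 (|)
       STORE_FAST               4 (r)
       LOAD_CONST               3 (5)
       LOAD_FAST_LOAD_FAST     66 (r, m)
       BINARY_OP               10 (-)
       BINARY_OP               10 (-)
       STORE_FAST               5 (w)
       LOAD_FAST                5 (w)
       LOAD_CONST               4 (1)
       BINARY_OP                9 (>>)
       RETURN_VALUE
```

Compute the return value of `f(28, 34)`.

-12

LOAD_FAST b → push 34. Stack: [34]
LOAD_CONST → push 9. Stack: [34, 9]
BINARY_OP & → 34 & 9 = 0. Stack: [0]
STORE_FAST m → m=0. Stack: []
LOAD_CONST → push 4. Stack: [4]
LOAD_FAST m → push 0. Stack: [4, 0]
BINARY_OP ^ → 4 ^ 0 = 4. Stack: [4]
STORE_FAST v → v=4. Stack: []
LOAD_FAST_LOAD_FAST a,v → push 28,4. Stack: [28, 4]
BINARY_OP | → 28 | 4 = 28. Stack: [28]
STORE_FAST r → r=28. Stack: []
LOAD_CONST → push 5. Stack: [5]
LOAD_FAST_LOAD_FAST r,m → push 28,0. Stack: [5, 28, 0]
BINARY_OP - → 28 - 0 = 28. Stack: [5, 28]
BINARY_OP - → 5 - 28 = -23. Stack: [-23]
STORE_FAST w → w=-23. Stack: []
LOAD_FAST w → push -23. Stack: [-23]
LOAD_CONST → push 1. Stack: [-23, 1]
BINARY_OP >> → -23 >> 1 = -12. Stack: [-12]
RETURN_VALUE → return -12.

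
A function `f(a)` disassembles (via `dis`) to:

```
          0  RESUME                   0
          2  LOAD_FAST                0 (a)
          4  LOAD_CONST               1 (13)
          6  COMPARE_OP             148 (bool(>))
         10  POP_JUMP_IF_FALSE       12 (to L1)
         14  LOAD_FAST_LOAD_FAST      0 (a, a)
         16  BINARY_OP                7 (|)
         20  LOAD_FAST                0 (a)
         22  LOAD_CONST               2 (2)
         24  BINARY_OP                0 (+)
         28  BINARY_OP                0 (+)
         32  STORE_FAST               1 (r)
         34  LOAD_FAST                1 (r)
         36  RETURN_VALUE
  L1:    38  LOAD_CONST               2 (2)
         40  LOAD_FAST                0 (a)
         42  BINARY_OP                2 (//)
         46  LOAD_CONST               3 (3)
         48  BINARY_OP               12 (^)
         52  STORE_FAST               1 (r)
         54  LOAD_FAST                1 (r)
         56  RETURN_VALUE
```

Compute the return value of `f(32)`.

LOAD_FAST a → push 32. Stack: [32]
LOAD_CONST → push 13. Stack: [32, 13]
COMPARE_OP bool(>) → 32 vs 13 = True. Stack: [True]
POP_JUMP_IF_FALSE → pop True; no jump. Stack: []
LOAD_FAST_LOAD_FAST a,a → push 32,32. Stack: [32, 32]
BINARY_OP | → 32 | 32 = 32. Stack: [32]
LOAD_FAST a → push 32. Stack: [32, 32]
LOAD_CONST → push 2. Stack: [32, 32, 2]
BINARY_OP + → 32 + 2 = 34. Stack: [32, 34]
BINARY_OP + → 32 + 34 = 66. Stack: [66]
STORE_FAST r → r=66. Stack: []
LOAD_FAST r → push 66. Stack: [66]
RETURN_VALUE → return 66.

66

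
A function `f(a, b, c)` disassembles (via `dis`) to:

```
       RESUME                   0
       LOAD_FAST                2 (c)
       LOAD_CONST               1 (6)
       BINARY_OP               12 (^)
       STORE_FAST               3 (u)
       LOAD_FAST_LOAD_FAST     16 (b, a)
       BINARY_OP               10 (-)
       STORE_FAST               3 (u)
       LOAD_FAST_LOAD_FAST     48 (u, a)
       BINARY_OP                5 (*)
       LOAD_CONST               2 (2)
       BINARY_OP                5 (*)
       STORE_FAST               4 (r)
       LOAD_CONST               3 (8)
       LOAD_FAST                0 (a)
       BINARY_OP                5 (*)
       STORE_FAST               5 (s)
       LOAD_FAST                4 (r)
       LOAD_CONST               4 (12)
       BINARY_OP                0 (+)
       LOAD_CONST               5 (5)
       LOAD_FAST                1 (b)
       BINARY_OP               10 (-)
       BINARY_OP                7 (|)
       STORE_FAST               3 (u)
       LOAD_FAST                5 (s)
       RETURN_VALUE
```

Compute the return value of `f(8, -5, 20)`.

LOAD_FAST c → push 20. Stack: [20]
LOAD_CONST → push 6. Stack: [20, 6]
BINARY_OP ^ → 20 ^ 6 = 18. Stack: [18]
STORE_FAST u → u=18. Stack: []
LOAD_FAST_LOAD_FAST b,a → push -5,8. Stack: [-5, 8]
BINARY_OP - → -5 - 8 = -13. Stack: [-13]
STORE_FAST u → u=-13. Stack: []
LOAD_FAST_LOAD_FAST u,a → push -13,8. Stack: [-13, 8]
BINARY_OP * → -13 * 8 = -104. Stack: [-104]
LOAD_CONST → push 2. Stack: [-104, 2]
BINARY_OP * → -104 * 2 = -208. Stack: [-208]
STORE_FAST r → r=-208. Stack: []
LOAD_CONST → push 8. Stack: [8]
LOAD_FAST a → push 8. Stack: [8, 8]
BINARY_OP * → 8 * 8 = 64. Stack: [64]
STORE_FAST s → s=64. Stack: []
LOAD_FAST r → push -208. Stack: [-208]
LOAD_CONST → push 12. Stack: [-208, 12]
BINARY_OP + → -208 + 12 = -196. Stack: [-196]
LOAD_CONST → push 5. Stack: [-196, 5]
LOAD_FAST b → push -5. Stack: [-196, 5, -5]
BINARY_OP - → 5 - -5 = 10. Stack: [-196, 10]
BINARY_OP | → -196 | 10 = -194. Stack: [-194]
STORE_FAST u → u=-194. Stack: []
LOAD_FAST s → push 64. Stack: [64]
RETURN_VALUE → return 64.

64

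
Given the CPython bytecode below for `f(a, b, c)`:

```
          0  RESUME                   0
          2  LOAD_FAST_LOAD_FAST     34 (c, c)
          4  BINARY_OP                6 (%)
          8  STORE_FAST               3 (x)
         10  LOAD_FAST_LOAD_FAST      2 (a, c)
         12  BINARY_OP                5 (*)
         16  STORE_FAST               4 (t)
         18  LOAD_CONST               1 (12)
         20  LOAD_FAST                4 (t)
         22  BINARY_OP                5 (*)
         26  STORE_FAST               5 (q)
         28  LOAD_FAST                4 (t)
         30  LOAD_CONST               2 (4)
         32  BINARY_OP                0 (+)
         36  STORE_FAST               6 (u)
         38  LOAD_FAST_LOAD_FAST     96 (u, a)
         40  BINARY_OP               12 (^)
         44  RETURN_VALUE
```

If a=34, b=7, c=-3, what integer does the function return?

LOAD_FAST_LOAD_FAST c,c → push -3,-3. Stack: [-3, -3]
BINARY_OP % → -3 % -3 = 0. Stack: [0]
STORE_FAST x → x=0. Stack: []
LOAD_FAST_LOAD_FAST a,c → push 34,-3. Stack: [34, -3]
BINARY_OP * → 34 * -3 = -102. Stack: [-102]
STORE_FAST t → t=-102. Stack: []
LOAD_CONST → push 12. Stack: [12]
LOAD_FAST t → push -102. Stack: [12, -102]
BINARY_OP * → 12 * -102 = -1224. Stack: [-1224]
STORE_FAST q → q=-1224. Stack: []
LOAD_FAST t → push -102. Stack: [-102]
LOAD_CONST → push 4. Stack: [-102, 4]
BINARY_OP + → -102 + 4 = -98. Stack: [-98]
STORE_FAST u → u=-98. Stack: []
LOAD_FAST_LOAD_FAST u,a → push -98,34. Stack: [-98, 34]
BINARY_OP ^ → -98 ^ 34 = -68. Stack: [-68]
RETURN_VALUE → return -68.

-68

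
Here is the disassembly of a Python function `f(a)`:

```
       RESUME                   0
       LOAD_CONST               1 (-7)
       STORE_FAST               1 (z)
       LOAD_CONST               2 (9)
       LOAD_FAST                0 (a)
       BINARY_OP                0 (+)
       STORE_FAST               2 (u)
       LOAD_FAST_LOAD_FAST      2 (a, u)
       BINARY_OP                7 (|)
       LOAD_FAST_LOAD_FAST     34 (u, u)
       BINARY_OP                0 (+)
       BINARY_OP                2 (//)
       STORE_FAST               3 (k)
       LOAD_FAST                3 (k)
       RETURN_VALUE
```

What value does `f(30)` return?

0

LOAD_CONST → push -7. Stack: [-7]
STORE_FAST z → z=-7. Stack: []
LOAD_CONST → push 9. Stack: [9]
LOAD_FAST a → push 30. Stack: [9, 30]
BINARY_OP + → 9 + 30 = 39. Stack: [39]
STORE_FAST u → u=39. Stack: []
LOAD_FAST_LOAD_FAST a,u → push 30,39. Stack: [30, 39]
BINARY_OP | → 30 | 39 = 63. Stack: [63]
LOAD_FAST_LOAD_FAST u,u → push 39,39. Stack: [63, 39, 39]
BINARY_OP + → 39 + 39 = 78. Stack: [63, 78]
BINARY_OP // → 63 // 78 = 0. Stack: [0]
STORE_FAST k → k=0. Stack: []
LOAD_FAST k → push 0. Stack: [0]
RETURN_VALUE → return 0.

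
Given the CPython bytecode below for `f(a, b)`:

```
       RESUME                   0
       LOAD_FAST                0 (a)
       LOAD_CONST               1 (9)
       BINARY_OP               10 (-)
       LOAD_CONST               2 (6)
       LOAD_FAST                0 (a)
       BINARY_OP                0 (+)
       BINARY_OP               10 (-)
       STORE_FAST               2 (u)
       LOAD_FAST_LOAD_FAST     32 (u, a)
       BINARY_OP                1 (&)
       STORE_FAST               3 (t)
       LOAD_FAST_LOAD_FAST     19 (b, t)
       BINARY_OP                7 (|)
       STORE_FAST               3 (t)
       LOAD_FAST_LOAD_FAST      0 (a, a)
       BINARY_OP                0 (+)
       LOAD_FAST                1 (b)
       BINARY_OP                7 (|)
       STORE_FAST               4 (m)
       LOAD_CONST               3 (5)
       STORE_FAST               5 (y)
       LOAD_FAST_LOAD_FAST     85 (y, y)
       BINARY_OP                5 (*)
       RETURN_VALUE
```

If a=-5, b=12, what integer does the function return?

LOAD_FAST a → push -5. Stack: [-5]
LOAD_CONST → push 9. Stack: [-5, 9]
BINARY_OP - → -5 - 9 = -14. Stack: [-14]
LOAD_CONST → push 6. Stack: [-14, 6]
LOAD_FAST a → push -5. Stack: [-14, 6, -5]
BINARY_OP + → 6 + -5 = 1. Stack: [-14, 1]
BINARY_OP - → -14 - 1 = -15. Stack: [-15]
STORE_FAST u → u=-15. Stack: []
LOAD_FAST_LOAD_FAST u,a → push -15,-5. Stack: [-15, -5]
BINARY_OP & → -15 & -5 = -15. Stack: [-15]
STORE_FAST t → t=-15. Stack: []
LOAD_FAST_LOAD_FAST b,t → push 12,-15. Stack: [12, -15]
BINARY_OP | → 12 | -15 = -3. Stack: [-3]
STORE_FAST t → t=-3. Stack: []
LOAD_FAST_LOAD_FAST a,a → push -5,-5. Stack: [-5, -5]
BINARY_OP + → -5 + -5 = -10. Stack: [-10]
LOAD_FAST b → push 12. Stack: [-10, 12]
BINARY_OP | → -10 | 12 = -2. Stack: [-2]
STORE_FAST m → m=-2. Stack: []
LOAD_CONST → push 5. Stack: [5]
STORE_FAST y → y=5. Stack: []
LOAD_FAST_LOAD_FAST y,y → push 5,5. Stack: [5, 5]
BINARY_OP * → 5 * 5 = 25. Stack: [25]
RETURN_VALUE → return 25.

25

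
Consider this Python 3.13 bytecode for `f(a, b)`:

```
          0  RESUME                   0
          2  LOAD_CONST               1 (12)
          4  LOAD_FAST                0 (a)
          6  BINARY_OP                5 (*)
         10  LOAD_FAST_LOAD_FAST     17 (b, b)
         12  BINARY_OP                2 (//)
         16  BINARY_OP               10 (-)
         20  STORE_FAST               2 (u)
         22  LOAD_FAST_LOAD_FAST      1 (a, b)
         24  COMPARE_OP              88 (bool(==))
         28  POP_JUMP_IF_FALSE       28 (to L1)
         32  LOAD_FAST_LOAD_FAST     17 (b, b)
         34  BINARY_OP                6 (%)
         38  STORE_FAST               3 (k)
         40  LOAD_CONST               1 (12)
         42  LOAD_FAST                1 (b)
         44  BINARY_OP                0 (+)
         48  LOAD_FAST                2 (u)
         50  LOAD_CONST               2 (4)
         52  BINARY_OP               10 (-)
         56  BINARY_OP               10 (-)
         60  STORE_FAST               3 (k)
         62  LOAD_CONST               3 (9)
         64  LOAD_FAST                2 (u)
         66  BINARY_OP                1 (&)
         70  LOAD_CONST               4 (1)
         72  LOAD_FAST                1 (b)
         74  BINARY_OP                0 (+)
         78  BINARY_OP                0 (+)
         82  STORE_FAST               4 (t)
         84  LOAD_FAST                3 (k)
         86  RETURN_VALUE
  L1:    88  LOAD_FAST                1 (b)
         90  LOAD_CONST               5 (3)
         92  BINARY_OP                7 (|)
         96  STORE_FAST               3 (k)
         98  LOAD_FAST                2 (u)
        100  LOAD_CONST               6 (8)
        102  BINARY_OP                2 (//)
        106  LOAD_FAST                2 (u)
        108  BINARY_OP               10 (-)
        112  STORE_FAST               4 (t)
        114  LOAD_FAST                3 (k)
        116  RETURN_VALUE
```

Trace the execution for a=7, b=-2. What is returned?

-1

LOAD_CONST → push 12. Stack: [12]
LOAD_FAST a → push 7. Stack: [12, 7]
BINARY_OP * → 12 * 7 = 84. Stack: [84]
LOAD_FAST_LOAD_FAST b,b → push -2,-2. Stack: [84, -2, -2]
BINARY_OP // → -2 // -2 = 1. Stack: [84, 1]
BINARY_OP - → 84 - 1 = 83. Stack: [83]
STORE_FAST u → u=83. Stack: []
LOAD_FAST_LOAD_FAST a,b → push 7,-2. Stack: [7, -2]
COMPARE_OP bool(==) → 7 vs -2 = False. Stack: [False]
POP_JUMP_IF_FALSE → pop False; jump. Stack: []
LOAD_FAST b → push -2. Stack: [-2]
LOAD_CONST → push 3. Stack: [-2, 3]
BINARY_OP | → -2 | 3 = -1. Stack: [-1]
STORE_FAST k → k=-1. Stack: []
LOAD_FAST u → push 83. Stack: [83]
LOAD_CONST → push 8. Stack: [83, 8]
BINARY_OP // → 83 // 8 = 10. Stack: [10]
LOAD_FAST u → push 83. Stack: [10, 83]
BINARY_OP - → 10 - 83 = -73. Stack: [-73]
STORE_FAST t → t=-73. Stack: []
LOAD_FAST k → push -1. Stack: [-1]
RETURN_VALUE → return -1.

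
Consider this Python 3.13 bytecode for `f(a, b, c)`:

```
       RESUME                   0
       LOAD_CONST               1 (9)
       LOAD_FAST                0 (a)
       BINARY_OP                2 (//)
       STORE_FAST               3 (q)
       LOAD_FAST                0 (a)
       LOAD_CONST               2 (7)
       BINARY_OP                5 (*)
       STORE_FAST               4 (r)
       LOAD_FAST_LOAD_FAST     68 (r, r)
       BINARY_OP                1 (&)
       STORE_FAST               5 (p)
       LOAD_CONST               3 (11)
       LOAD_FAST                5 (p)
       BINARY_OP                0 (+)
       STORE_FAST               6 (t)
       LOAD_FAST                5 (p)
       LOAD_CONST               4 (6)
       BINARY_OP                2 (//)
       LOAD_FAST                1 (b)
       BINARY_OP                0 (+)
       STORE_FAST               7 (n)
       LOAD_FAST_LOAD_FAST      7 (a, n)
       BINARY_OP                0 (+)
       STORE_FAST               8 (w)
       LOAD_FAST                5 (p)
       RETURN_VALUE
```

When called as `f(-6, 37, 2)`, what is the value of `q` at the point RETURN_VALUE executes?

LOAD_CONST → push 9. Stack: [9]
LOAD_FAST a → push -6. Stack: [9, -6]
BINARY_OP // → 9 // -6 = -2. Stack: [-2]
STORE_FAST q → q=-2. Stack: []
LOAD_FAST a → push -6. Stack: [-6]
LOAD_CONST → push 7. Stack: [-6, 7]
BINARY_OP * → -6 * 7 = -42. Stack: [-42]
STORE_FAST r → r=-42. Stack: []
LOAD_FAST_LOAD_FAST r,r → push -42,-42. Stack: [-42, -42]
BINARY_OP & → -42 & -42 = -42. Stack: [-42]
STORE_FAST p → p=-42. Stack: []
LOAD_CONST → push 11. Stack: [11]
LOAD_FAST p → push -42. Stack: [11, -42]
BINARY_OP + → 11 + -42 = -31. Stack: [-31]
STORE_FAST t → t=-31. Stack: []
LOAD_FAST p → push -42. Stack: [-42]
LOAD_CONST → push 6. Stack: [-42, 6]
BINARY_OP // → -42 // 6 = -7. Stack: [-7]
LOAD_FAST b → push 37. Stack: [-7, 37]
BINARY_OP + → -7 + 37 = 30. Stack: [30]
STORE_FAST n → n=30. Stack: []
LOAD_FAST_LOAD_FAST a,n → push -6,30. Stack: [-6, 30]
BINARY_OP + → -6 + 30 = 24. Stack: [24]
STORE_FAST w → w=24. Stack: []
LOAD_FAST p → push -42. Stack: [-42]
RETURN_VALUE → return -42.

-2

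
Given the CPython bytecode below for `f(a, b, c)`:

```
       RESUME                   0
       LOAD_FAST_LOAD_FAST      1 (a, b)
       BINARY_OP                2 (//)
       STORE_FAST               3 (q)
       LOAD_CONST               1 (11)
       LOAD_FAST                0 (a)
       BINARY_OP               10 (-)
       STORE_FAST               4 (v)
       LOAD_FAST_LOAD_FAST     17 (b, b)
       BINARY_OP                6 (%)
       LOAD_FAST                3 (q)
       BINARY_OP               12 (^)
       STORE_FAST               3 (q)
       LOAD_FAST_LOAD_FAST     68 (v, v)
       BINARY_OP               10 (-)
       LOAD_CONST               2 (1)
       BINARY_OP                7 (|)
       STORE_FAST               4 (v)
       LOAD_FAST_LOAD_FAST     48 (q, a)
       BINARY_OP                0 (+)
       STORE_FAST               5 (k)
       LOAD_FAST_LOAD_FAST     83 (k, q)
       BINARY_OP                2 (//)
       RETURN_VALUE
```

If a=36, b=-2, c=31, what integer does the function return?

LOAD_FAST_LOAD_FAST a,b → push 36,-2. Stack: [36, -2]
BINARY_OP // → 36 // -2 = -18. Stack: [-18]
STORE_FAST q → q=-18. Stack: []
LOAD_CONST → push 11. Stack: [11]
LOAD_FAST a → push 36. Stack: [11, 36]
BINARY_OP - → 11 - 36 = -25. Stack: [-25]
STORE_FAST v → v=-25. Stack: []
LOAD_FAST_LOAD_FAST b,b → push -2,-2. Stack: [-2, -2]
BINARY_OP % → -2 % -2 = 0. Stack: [0]
LOAD_FAST q → push -18. Stack: [0, -18]
BINARY_OP ^ → 0 ^ -18 = -18. Stack: [-18]
STORE_FAST q → q=-18. Stack: []
LOAD_FAST_LOAD_FAST v,v → push -25,-25. Stack: [-25, -25]
BINARY_OP - → -25 - -25 = 0. Stack: [0]
LOAD_CONST → push 1. Stack: [0, 1]
BINARY_OP | → 0 | 1 = 1. Stack: [1]
STORE_FAST v → v=1. Stack: []
LOAD_FAST_LOAD_FAST q,a → push -18,36. Stack: [-18, 36]
BINARY_OP + → -18 + 36 = 18. Stack: [18]
STORE_FAST k → k=18. Stack: []
LOAD_FAST_LOAD_FAST k,q → push 18,-18. Stack: [18, -18]
BINARY_OP // → 18 // -18 = -1. Stack: [-1]
RETURN_VALUE → return -1.

-1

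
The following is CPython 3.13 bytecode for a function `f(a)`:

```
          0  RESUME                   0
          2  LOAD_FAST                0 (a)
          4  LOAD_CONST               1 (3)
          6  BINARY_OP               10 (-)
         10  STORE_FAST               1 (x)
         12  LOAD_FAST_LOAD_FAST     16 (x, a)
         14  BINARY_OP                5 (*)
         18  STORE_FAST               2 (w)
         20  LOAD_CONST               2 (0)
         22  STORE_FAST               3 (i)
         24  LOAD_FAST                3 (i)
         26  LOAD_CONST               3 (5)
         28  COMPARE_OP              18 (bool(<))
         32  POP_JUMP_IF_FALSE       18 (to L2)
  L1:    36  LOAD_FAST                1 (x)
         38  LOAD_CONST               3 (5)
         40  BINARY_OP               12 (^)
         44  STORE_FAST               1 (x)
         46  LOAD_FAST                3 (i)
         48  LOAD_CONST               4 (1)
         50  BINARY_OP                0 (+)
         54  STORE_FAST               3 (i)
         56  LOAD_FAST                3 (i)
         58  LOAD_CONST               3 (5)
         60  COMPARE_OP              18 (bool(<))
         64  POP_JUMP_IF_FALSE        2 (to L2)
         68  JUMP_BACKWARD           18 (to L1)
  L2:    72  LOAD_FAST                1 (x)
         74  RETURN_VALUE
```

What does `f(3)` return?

5

LOAD_FAST a → push 3
LOAD_CONST → push 3
BINARY_OP - → 3 - 3 = 0
STORE_FAST x → x=0
LOAD_FAST_LOAD_FAST x,a → push 0,3
BINARY_OP * → 0 * 3 = 0
STORE_FAST w → w=0
LOAD_CONST → push 0
STORE_FAST i → i=0
LOAD_FAST i → push 0
LOAD_CONST → push 5
COMPARE_OP bool(<) → 0 vs 5 = True
POP_JUMP_IF_FALSE → pop True; no jump
LOAD_FAST x → push 0
LOAD_CONST → push 5
BINARY_OP ^ → 0 ^ 5 = 5
STORE_FAST x → x=5
LOAD_FAST i → push 0
LOAD_CONST → push 1
BINARY_OP + → 0 + 1 = 1
STORE_FAST i → i=1
LOAD_FAST i → push 1
LOAD_CONST → push 5
COMPARE_OP bool(<) → 1 vs 5 = True
POP_JUMP_IF_FALSE → pop True; no jump
LOAD_FAST x → push 5
LOAD_CONST → push 5
BINARY_OP ^ → 5 ^ 5 = 0
STORE_FAST x → x=0
LOAD_FAST i → push 1
LOAD_CONST → push 1
BINARY_OP + → 1 + 1 = 2
STORE_FAST i → i=2
LOAD_FAST i → push 2
LOAD_CONST → push 5
COMPARE_OP bool(<) → 2 vs 5 = True
POP_JUMP_IF_FALSE → pop True; no jump
LOAD_FAST x → push 0
LOAD_CONST → push 5
BINARY_OP ^ → 0 ^ 5 = 5
STORE_FAST x → x=5
LOAD_FAST i → push 2
LOAD_CONST → push 1
BINARY_OP + → 2 + 1 = 3
STORE_FAST i → i=3
LOAD_FAST i → push 3
LOAD_CONST → push 5
COMPARE_OP bool(<) → 3 vs 5 = True
POP_JUMP_IF_FALSE → pop True; no jump
LOAD_FAST x → push 5
LOAD_CONST → push 5
BINARY_OP ^ → 5 ^ 5 = 0
STORE_FAST x → x=0
LOAD_FAST i → push 3
LOAD_CONST → push 1
BINARY_OP + → 3 + 1 = 4
STORE_FAST i → i=4
LOAD_FAST i → push 4
LOAD_CONST → push 5
COMPARE_OP bool(<) → 4 vs 5 = True
POP_JUMP_IF_FALSE → pop True; no jump
LOAD_FAST x → push 0
LOAD_CONST → push 5
BINARY_OP ^ → 0 ^ 5 = 5
STORE_FAST x → x=5
LOAD_FAST i → push 4
LOAD_CONST → push 1
BINARY_OP + → 4 + 1 = 5
STORE_FAST i → i=5
LOAD_FAST i → push 5
LOAD_CONST → push 5
COMPARE_OP bool(<) → 5 vs 5 = False
POP_JUMP_IF_FALSE → pop False; jump
LOAD_FAST x → push 5
RETURN_VALUE → return 5.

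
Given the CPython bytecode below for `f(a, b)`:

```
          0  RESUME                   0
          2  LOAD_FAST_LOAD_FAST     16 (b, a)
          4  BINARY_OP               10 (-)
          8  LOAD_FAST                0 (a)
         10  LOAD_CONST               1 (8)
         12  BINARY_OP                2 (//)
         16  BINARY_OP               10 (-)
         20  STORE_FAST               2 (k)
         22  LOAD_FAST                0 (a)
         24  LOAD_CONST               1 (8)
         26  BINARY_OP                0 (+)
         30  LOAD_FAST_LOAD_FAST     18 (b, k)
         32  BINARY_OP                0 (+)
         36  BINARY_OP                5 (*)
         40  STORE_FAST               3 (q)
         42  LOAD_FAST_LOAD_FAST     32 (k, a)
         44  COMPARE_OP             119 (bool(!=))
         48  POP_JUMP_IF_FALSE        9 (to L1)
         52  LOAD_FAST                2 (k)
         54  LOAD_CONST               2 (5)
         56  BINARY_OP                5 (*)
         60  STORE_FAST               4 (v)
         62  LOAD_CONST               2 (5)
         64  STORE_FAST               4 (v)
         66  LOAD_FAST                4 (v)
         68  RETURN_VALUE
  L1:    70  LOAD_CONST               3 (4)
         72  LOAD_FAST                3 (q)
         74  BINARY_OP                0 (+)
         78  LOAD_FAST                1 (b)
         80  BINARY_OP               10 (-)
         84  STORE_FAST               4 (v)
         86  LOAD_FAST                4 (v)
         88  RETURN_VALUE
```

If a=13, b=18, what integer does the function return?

5

LOAD_FAST_LOAD_FAST b,a → push 18,13. Stack: [18, 13]
BINARY_OP - → 18 - 13 = 5. Stack: [5]
LOAD_FAST a → push 13. Stack: [5, 13]
LOAD_CONST → push 8. Stack: [5, 13, 8]
BINARY_OP // → 13 // 8 = 1. Stack: [5, 1]
BINARY_OP - → 5 - 1 = 4. Stack: [4]
STORE_FAST k → k=4. Stack: []
LOAD_FAST a → push 13. Stack: [13]
LOAD_CONST → push 8. Stack: [13, 8]
BINARY_OP + → 13 + 8 = 21. Stack: [21]
LOAD_FAST_LOAD_FAST b,k → push 18,4. Stack: [21, 18, 4]
BINARY_OP + → 18 + 4 = 22. Stack: [21, 22]
BINARY_OP * → 21 * 22 = 462. Stack: [462]
STORE_FAST q → q=462. Stack: []
LOAD_FAST_LOAD_FAST k,a → push 4,13. Stack: [4, 13]
COMPARE_OP bool(!=) → 4 vs 13 = True. Stack: [True]
POP_JUMP_IF_FALSE → pop True; no jump. Stack: []
LOAD_FAST k → push 4. Stack: [4]
LOAD_CONST → push 5. Stack: [4, 5]
BINARY_OP * → 4 * 5 = 20. Stack: [20]
STORE_FAST v → v=20. Stack: []
LOAD_CONST → push 5. Stack: [5]
STORE_FAST v → v=5. Stack: []
LOAD_FAST v → push 5. Stack: [5]
RETURN_VALUE → return 5.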